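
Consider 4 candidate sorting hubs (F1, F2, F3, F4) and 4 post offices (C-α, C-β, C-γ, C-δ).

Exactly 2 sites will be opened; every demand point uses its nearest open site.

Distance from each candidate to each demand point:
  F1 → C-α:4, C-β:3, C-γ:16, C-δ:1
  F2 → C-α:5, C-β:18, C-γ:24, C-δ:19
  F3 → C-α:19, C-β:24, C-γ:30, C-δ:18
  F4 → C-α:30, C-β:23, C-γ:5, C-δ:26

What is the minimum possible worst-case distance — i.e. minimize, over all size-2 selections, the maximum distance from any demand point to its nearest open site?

5

Open {F1, F4}.
  Farthest demand point is C-γ at distance 5 (to F4); all others are ≤ 5.
With {F1, F2} the worst case is 16.
With {F1, F3} the worst case is 16.
No size-2 selection achieves below 5.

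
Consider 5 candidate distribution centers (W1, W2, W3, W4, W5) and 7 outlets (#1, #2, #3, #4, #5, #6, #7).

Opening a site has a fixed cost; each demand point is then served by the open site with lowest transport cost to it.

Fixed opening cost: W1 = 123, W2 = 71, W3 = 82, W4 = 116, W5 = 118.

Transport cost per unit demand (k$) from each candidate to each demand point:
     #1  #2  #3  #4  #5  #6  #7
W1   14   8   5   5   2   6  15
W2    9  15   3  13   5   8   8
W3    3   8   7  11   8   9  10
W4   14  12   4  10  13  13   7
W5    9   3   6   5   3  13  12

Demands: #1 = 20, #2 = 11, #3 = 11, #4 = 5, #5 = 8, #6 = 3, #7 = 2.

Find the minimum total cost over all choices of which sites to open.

Open {W3, W5}: assign each demand point to its cheapest open site.
  #1→W3 20×3=60, #2→W5 11×3=33, #3→W5 11×6=66, #4→W5 5×5=25, #5→W5 8×3=24, #6→W3 3×9=27, #7→W3 2×10=20
  transport cost 255, fixed 200 → total 455.
Compare {W2, W3}: transport cost 316 + fixed 153 = 469.
Compare {W3}: transport cost 391 + fixed 82 = 473.
Compare {W2, W3, W5}: transport cost 215 + fixed 271 = 486.
All other subsets cost ≥ 469. Minimum total cost: 455.

455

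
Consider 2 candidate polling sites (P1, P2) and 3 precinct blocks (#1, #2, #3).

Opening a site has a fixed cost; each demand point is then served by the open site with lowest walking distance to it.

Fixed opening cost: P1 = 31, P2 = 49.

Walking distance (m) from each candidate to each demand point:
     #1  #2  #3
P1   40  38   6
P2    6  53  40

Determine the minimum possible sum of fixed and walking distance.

115

Open {P1}: assign each demand point to its cheapest open site.
  #1→P1 40, #2→P1 38, #3→P1 6
  walking distance 84, fixed 31 → total 115.
Compare {P1, P2}: walking distance 50 + fixed 80 = 130.
Compare {P2}: walking distance 99 + fixed 49 = 148.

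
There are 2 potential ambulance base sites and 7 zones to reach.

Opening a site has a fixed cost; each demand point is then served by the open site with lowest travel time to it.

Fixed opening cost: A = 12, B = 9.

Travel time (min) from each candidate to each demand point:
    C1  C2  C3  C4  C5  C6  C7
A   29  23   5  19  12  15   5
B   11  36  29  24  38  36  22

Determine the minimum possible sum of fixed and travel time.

Open {A, B}: assign each demand point to its cheapest open site.
  C1→B 11, C2→A 23, C3→A 5, C4→A 19, C5→A 12, C6→A 15, C7→A 5
  travel time 90, fixed 21 → total 111.
Compare {A}: travel time 108 + fixed 12 = 120.
Compare {B}: travel time 196 + fixed 9 = 205.

111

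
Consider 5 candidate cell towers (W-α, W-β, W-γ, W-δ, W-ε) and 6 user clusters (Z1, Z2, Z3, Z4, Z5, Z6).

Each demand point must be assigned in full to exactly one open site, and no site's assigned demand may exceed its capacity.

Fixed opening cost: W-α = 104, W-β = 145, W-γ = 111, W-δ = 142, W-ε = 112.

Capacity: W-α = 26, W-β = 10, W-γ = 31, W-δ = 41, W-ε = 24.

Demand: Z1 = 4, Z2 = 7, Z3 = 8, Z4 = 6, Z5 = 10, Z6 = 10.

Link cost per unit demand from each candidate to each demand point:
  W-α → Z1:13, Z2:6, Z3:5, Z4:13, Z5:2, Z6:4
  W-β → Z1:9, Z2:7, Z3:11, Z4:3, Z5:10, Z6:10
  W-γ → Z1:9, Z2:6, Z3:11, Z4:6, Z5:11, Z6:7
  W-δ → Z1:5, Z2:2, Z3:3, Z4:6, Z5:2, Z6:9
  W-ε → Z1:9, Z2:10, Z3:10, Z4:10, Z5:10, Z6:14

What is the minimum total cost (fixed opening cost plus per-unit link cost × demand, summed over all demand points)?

Open {W-α, W-δ}; cheapest assignment that respects the capacities:
  W-α (cap 26, load 20): Z5, Z6 — cost 10×2 + 10×4 = 60
  W-δ (cap 41, load 25): Z1, Z2, Z3, Z4 — cost 4×5 + 7×2 + 8×3 + 6×6 = 94
  Shipping 154, fixed 246 → total 400.
  Any other capacity-feasible assignment to {W-α, W-δ} ships for at least 154.
Compare {W-γ, W-δ}: its best feasible assignment gives total 437.
Compare {W-α, W-γ}: its best feasible assignment gives total 459.
Every other set of open sites that can feasibly serve all demand totals ≥ 437 even under its best assignment. Minimum: 400.

400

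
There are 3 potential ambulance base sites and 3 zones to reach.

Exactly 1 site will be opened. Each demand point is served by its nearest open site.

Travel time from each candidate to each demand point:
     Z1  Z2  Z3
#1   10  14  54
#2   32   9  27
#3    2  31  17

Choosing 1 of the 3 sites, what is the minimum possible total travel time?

Open {#3}.
  Z1→#3 2, Z2→#3 31, Z3→#3 17  ⇒ total 50.
Compare {#2}: total 68.
Compare {#1}: total 78.

50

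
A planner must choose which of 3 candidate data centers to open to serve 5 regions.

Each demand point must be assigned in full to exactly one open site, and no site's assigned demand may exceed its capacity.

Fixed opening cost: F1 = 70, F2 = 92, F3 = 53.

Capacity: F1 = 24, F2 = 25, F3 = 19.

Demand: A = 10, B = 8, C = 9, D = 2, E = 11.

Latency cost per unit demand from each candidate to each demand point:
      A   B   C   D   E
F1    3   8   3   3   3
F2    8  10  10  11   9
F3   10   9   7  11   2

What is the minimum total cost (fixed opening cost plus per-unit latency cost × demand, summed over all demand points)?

Open {F1, F3}; cheapest assignment that respects the capacities:
  F1 (cap 24, load 21): A, C, D — cost 10×3 + 9×3 + 2×3 = 63
  F3 (cap 19, load 19): B, E — cost 8×9 + 11×2 = 94
  Shipping 157, fixed 123 → total 280.
  Any other capacity-feasible assignment to {F1, F3} ships for at least 157.
Compare {F1, F2, F3}: its best feasible assignment gives total 372.
Compare {F1, F2}: its best feasible assignment gives total 388.
Every other set of open sites that can feasibly serve all demand totals ≥ 372 even under its best assignment. Minimum: 280.

280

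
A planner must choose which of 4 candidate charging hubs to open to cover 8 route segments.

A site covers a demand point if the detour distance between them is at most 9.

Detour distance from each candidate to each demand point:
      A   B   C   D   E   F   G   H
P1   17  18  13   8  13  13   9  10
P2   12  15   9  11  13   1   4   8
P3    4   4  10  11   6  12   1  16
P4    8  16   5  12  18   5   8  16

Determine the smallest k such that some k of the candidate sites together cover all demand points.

Coverage sets (demand points within 9 of each site):
  P1: {D, G}
  P2: {C, F, G, H}
  P3: {A, B, E, G}
  P4: {A, C, F, G}
No 2 sites suffice: every size-2 union leaves at least one demand point uncovered.
But {P1, P2, P3} covers everything, so the minimum is 3.

3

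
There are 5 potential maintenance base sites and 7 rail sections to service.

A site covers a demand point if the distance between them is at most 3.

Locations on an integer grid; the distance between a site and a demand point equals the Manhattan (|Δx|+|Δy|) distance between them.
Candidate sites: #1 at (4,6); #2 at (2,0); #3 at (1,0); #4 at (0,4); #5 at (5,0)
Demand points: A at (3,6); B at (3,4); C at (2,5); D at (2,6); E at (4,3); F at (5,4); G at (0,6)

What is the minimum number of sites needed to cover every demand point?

2

Coverage sets (demand points within 3 of each site):
  #1: {A, B, C, D, E, F}
  #2: {}
  #3: {}
  #4: {B, C, G}
  #5: {}
No single site covers all 7 demand points.
But {#1, #4} covers everything, so the minimum is 2.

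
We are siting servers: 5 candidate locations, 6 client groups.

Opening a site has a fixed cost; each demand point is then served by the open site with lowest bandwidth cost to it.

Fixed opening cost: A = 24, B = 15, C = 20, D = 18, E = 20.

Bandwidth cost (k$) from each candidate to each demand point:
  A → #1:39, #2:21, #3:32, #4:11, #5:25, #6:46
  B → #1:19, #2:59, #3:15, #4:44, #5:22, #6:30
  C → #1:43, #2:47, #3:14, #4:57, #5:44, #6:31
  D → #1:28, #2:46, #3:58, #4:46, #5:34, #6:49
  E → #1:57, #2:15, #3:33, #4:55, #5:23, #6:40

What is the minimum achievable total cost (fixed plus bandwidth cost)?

157

Open {A, B}: assign each demand point to its cheapest open site.
  #1→B 19, #2→A 21, #3→B 15, #4→A 11, #5→B 22, #6→B 30
  bandwidth cost 118, fixed 39 → total 157.
Compare {A, B, E}: bandwidth cost 112 + fixed 59 = 171.
Compare {A, B, D}: bandwidth cost 118 + fixed 57 = 175.
Compare {A, B, C}: bandwidth cost 117 + fixed 59 = 176.
All other subsets cost ≥ 171. Minimum total cost: 157.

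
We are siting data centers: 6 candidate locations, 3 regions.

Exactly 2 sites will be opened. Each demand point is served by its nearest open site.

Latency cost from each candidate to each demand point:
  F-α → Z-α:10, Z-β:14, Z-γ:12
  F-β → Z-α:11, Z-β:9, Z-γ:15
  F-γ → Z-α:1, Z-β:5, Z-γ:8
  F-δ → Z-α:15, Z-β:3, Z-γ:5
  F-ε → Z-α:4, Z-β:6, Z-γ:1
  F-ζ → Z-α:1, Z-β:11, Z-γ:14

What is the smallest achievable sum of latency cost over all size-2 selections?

Open {F-γ, F-ε}.
  Z-α→F-γ 1, Z-β→F-γ 5, Z-γ→F-ε 1  ⇒ total 7.
Compare {F-δ, F-ε}: total 8.
Compare {F-ε, F-ζ}: total 8.
No size-2 selection does better; minimum is 7.

7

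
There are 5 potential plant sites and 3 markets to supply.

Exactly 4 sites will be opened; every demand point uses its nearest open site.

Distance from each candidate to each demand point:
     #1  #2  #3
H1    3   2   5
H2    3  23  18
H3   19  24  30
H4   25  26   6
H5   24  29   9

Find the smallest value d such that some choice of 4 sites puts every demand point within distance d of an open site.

Open {H1, H2, H3, H4}.
  Farthest demand point is #3 at distance 5 (to H1); all others are ≤ 5.
With {H1, H2, H3, H5} the worst case is 5.
With {H1, H2, H4, H5} the worst case is 5.
No size-4 selection achieves below 5.

5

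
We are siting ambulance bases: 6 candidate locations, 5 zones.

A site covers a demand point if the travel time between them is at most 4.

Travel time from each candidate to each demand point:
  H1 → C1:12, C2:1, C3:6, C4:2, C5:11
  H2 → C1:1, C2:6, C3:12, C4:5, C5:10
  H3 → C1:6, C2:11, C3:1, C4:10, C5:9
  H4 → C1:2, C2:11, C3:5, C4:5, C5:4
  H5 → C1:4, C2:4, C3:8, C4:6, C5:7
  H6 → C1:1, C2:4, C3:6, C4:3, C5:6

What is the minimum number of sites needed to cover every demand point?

3

Coverage sets (demand points within 4 of each site):
  H1: {C2, C4}
  H2: {C1}
  H3: {C3}
  H4: {C1, C5}
  H5: {C1, C2}
  H6: {C1, C2, C4}
No 2 sites suffice: every size-2 union leaves at least one demand point uncovered.
But {H1, H3, H4} covers everything, so the minimum is 3.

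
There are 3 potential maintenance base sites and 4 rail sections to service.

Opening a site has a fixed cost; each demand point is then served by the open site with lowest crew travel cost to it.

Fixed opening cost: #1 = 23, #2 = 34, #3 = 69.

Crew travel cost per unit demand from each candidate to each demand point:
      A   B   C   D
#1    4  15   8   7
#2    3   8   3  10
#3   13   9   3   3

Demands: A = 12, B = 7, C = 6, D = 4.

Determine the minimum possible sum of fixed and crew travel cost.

Open {#2}: assign each demand point to its cheapest open site.
  A→#2 12×3=36, B→#2 7×8=56, C→#2 6×3=18, D→#2 4×10=40
  crew travel cost 150, fixed 34 → total 184.
Compare {#1, #2}: crew travel cost 138 + fixed 57 = 195.
Compare {#2, #3}: crew travel cost 122 + fixed 103 = 225.
Compare {#1, #3}: crew travel cost 141 + fixed 92 = 233.
All other subsets cost ≥ 195. Minimum total cost: 184.

184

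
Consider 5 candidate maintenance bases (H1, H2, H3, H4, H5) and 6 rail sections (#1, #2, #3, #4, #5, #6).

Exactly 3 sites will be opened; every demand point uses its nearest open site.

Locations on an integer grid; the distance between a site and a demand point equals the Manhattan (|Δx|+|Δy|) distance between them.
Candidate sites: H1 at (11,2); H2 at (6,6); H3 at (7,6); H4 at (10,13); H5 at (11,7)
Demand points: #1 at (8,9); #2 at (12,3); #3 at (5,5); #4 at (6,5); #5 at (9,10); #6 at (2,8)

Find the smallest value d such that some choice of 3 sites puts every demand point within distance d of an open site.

Open {H1, H2, H3}.
  Farthest demand point is #5 at distance 6 (to H3); all others are ≤ 6.
With {H1, H2, H4} the worst case is 6.
With {H1, H2, H5} the worst case is 6.
No size-3 selection achieves below 6.

6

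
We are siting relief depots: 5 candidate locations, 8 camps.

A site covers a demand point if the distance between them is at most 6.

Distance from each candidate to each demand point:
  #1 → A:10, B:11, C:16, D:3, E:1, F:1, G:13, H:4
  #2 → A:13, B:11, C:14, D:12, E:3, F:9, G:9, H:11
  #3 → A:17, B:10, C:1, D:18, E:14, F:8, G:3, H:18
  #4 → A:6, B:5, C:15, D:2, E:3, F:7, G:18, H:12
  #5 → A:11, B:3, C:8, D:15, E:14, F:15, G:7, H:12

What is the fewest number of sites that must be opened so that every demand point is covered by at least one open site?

3

Coverage sets (demand points within 6 of each site):
  #1: {D, E, F, H}
  #2: {E}
  #3: {C, G}
  #4: {A, B, D, E}
  #5: {B}
No 2 sites suffice: every size-2 union leaves at least one demand point uncovered.
But {#1, #3, #4} covers everything, so the minimum is 3.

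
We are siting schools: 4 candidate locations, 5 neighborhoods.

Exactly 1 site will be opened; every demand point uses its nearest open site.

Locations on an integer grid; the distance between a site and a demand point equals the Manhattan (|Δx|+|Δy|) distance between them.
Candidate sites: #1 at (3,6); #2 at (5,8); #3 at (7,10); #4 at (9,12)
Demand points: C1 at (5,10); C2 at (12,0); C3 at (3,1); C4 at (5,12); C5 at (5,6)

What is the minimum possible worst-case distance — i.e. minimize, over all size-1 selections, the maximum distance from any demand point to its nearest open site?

Open {#1}.
  Farthest demand point is C2 at distance 15 (to #1); all others are ≤ 15.
With {#2} the worst case is 15.
With {#3} the worst case is 15.
No size-1 selection achieves below 15.

15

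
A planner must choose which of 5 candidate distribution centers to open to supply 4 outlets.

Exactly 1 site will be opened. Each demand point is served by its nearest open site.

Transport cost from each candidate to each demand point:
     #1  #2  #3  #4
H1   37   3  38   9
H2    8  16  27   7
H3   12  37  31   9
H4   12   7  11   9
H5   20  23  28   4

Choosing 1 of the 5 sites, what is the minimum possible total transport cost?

39

Open {H4}.
  #1→H4 12, #2→H4 7, #3→H4 11, #4→H4 9  ⇒ total 39.
Compare {H2}: total 58.
Compare {H5}: total 75.
No size-1 selection does better; minimum is 39.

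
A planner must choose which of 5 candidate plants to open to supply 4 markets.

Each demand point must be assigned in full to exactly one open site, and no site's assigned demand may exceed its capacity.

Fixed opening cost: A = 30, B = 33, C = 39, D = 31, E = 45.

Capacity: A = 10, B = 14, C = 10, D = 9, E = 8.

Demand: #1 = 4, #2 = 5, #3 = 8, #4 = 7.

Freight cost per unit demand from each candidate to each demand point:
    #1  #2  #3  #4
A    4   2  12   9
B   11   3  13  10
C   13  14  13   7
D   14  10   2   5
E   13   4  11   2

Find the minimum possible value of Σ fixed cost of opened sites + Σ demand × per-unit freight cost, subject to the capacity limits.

162

Open {A, D, E}; cheapest assignment that respects the capacities:
  A (cap 10, load 9): #1, #2 — cost 4×4 + 5×2 = 26
  D (cap 9, load 8): #3 — cost 8×2 = 16
  E (cap 8, load 7): #4 — cost 7×2 = 14
  Shipping 56, fixed 106 → total 162.
  Any other capacity-feasible assignment to {A, D, E} ships for at least 56.
Compare {A, C, D}: its best feasible assignment gives total 191.
Compare {A, B, D, E}: its best feasible assignment gives total 195.
Every other set of open sites that can feasibly serve all demand totals ≥ 191 even under its best assignment. Minimum: 162.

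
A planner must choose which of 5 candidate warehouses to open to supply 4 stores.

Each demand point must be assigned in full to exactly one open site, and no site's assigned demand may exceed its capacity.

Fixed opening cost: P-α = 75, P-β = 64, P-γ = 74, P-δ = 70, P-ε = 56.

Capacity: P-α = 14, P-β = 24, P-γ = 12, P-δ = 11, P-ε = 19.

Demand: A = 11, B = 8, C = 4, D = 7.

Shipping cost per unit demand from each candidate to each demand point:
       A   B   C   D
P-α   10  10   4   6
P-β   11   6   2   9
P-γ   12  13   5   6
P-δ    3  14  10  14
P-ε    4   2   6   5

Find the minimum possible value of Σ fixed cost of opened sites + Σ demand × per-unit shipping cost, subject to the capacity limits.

234

Open {P-δ, P-ε}; cheapest assignment that respects the capacities:
  P-δ (cap 11, load 11): A — cost 11×3 = 33
  P-ε (cap 19, load 19): B, C, D — cost 8×2 + 4×6 + 7×5 = 75
  Shipping 108, fixed 126 → total 234.
  Any other capacity-feasible assignment to {P-δ, P-ε} ships for at least 108.
Compare {P-α, P-ε}: its best feasible assignment gives total 249.
Compare {P-β, P-ε}: its best feasible assignment gives total 251.
Every other set of open sites that can feasibly serve all demand totals ≥ 249 even under its best assignment. Minimum: 234.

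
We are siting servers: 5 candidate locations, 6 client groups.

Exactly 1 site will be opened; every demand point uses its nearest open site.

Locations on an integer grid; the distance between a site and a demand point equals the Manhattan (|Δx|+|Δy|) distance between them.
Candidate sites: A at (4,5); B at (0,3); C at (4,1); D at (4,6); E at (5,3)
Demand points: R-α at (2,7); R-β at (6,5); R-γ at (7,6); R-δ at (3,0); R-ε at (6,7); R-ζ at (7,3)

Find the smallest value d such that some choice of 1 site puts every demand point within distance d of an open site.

Open {A}.
  Farthest demand point is R-δ at distance 6 (to A); all others are ≤ 6.
With {D} the worst case is 7.
With {E} the worst case is 7.
No size-1 selection achieves below 6.

6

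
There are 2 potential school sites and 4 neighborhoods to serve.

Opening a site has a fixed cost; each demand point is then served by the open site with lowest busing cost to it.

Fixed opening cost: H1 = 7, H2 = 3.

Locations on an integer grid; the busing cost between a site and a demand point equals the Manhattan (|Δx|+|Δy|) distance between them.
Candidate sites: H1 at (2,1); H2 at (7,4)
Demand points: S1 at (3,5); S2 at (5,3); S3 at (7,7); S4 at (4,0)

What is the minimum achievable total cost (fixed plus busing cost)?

Open {H2}: assign each demand point to its cheapest open site.
  S1→H2 5, S2→H2 3, S3→H2 3, S4→H2 7
  busing cost 18, fixed 3 → total 21.
Compare {H1, H2}: busing cost 14 + fixed 10 = 24.
Compare {H1}: busing cost 24 + fixed 7 = 31.

21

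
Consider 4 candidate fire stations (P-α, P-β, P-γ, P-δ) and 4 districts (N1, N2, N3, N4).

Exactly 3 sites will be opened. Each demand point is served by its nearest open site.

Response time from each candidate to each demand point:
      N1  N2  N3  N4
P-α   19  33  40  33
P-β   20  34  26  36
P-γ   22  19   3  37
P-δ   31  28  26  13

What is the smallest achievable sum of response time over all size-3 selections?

54

Open {P-α, P-γ, P-δ}.
  N1→P-α 19, N2→P-γ 19, N3→P-γ 3, N4→P-δ 13  ⇒ total 54.
Compare {P-β, P-γ, P-δ}: total 55.
Compare {P-α, P-β, P-γ}: total 74.
No size-3 selection does better; minimum is 54.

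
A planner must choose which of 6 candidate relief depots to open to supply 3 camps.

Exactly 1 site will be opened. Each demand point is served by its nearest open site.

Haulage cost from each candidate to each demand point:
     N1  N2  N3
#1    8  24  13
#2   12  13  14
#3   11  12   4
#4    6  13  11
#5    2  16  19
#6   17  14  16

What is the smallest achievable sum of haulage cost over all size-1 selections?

Open {#3}.
  N1→#3 11, N2→#3 12, N3→#3 4  ⇒ total 27.
Compare {#4}: total 30.
Compare {#5}: total 37.
No size-1 selection does better; minimum is 27.

27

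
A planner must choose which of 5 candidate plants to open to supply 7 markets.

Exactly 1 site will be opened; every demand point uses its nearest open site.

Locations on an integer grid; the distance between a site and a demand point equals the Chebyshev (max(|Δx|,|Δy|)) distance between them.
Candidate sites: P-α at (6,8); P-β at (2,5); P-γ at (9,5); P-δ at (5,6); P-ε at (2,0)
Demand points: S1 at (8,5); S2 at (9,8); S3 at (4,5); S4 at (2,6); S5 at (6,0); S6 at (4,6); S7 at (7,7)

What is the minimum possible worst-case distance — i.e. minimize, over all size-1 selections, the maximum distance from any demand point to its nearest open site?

6

Open {P-δ}.
  Farthest demand point is S5 at distance 6 (to P-δ); all others are ≤ 6.
With {P-β} the worst case is 7.
With {P-γ} the worst case is 7.
No size-1 selection achieves below 6.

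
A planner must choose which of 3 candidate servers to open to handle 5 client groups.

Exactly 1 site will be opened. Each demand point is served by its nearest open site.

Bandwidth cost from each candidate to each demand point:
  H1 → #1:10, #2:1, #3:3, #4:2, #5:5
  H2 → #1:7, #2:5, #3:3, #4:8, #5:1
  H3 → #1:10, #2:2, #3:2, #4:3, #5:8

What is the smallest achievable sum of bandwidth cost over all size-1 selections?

21

Open {H1}.
  #1→H1 10, #2→H1 1, #3→H1 3, #4→H1 2, #5→H1 5  ⇒ total 21.
Compare {H2}: total 24.
Compare {H3}: total 25.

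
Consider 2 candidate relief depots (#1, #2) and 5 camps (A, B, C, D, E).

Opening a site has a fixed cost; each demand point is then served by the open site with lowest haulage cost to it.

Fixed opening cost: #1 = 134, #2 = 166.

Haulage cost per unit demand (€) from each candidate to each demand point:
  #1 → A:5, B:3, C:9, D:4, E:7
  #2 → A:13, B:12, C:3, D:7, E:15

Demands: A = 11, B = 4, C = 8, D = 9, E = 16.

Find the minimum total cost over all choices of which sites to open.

421

Open {#1}: assign each demand point to its cheapest open site.
  A→#1 11×5=55, B→#1 4×3=12, C→#1 8×9=72, D→#1 9×4=36, E→#1 16×7=112
  haulage cost 287, fixed 134 → total 421.
Compare {#1, #2}: haulage cost 239 + fixed 300 = 539.
Compare {#2}: haulage cost 518 + fixed 166 = 684.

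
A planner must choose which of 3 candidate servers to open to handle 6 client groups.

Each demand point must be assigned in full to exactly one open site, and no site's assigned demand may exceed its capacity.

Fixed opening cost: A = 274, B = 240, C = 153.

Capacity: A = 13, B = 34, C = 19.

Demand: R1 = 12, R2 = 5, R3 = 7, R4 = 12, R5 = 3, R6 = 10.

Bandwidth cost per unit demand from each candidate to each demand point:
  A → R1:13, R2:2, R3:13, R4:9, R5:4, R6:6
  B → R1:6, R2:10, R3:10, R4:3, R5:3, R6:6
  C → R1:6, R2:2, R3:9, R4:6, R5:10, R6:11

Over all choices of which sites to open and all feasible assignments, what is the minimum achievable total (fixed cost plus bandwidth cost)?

650

Open {B, C}; cheapest assignment that respects the capacities:
  B (cap 34, load 32): R3, R4, R5, R6 — cost 7×10 + 12×3 + 3×3 + 10×6 = 175
  C (cap 19, load 17): R1, R2 — cost 12×6 + 5×2 = 82
  Shipping 257, fixed 393 → total 650.
  Any other capacity-feasible assignment to {B, C} ships for at least 257.
Compare {A, B, C}: its best feasible assignment gives total 917.
Every other set of open sites that can feasibly serve all demand totals ≥ 917 even under its best assignment. Minimum: 650.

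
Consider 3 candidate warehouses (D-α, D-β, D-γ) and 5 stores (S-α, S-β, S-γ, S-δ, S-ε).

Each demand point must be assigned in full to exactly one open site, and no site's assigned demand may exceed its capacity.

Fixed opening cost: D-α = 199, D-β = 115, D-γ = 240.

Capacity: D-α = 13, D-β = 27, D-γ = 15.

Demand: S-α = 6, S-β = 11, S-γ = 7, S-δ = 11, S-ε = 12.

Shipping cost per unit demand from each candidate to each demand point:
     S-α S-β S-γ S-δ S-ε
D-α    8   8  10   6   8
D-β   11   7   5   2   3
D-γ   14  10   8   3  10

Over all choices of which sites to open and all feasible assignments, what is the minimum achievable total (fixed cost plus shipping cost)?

812

Open {D-α, D-β, D-γ}; cheapest assignment that respects the capacities:
  D-α (cap 13, load 11): S-β — cost 11×8 = 88
  D-β (cap 27, load 25): S-α, S-γ, S-ε — cost 6×11 + 7×5 + 12×3 = 137
  D-γ (cap 15, load 11): S-δ — cost 11×3 = 33
  Shipping 258, fixed 554 → total 812.
  Any other capacity-feasible assignment to {D-α, D-β, D-γ} ships for at least 258.
Total demand is 47 and no other set of sites has combined capacity ≥ 47, so {D-α, D-β, D-γ} is the only feasible choice of open sites. Minimum: 812.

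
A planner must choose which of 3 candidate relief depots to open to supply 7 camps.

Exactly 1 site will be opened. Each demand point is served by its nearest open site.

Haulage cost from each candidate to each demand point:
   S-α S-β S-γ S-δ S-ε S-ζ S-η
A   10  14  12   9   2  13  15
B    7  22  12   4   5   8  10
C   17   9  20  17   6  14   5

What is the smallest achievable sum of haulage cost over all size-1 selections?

Open {B}.
  S-α→B 7, S-β→B 22, S-γ→B 12, S-δ→B 4, S-ε→B 5, S-ζ→B 8, S-η→B 10  ⇒ total 68.
Compare {A}: total 75.
Compare {C}: total 88.

68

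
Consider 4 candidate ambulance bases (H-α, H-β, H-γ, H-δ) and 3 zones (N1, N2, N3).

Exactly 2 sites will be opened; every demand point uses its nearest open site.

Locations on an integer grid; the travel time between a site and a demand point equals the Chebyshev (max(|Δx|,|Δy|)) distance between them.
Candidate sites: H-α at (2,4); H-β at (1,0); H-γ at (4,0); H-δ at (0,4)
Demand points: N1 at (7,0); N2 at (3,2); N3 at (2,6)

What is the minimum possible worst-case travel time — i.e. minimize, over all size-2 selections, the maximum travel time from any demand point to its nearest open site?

Open {H-α, H-γ}.
  Farthest demand point is N1 at travel time 3 (to H-γ); all others are ≤ 3.
With {H-γ, H-δ} the worst case is 3.
With {H-α, H-β} the worst case is 5.
No size-2 selection achieves below 3.

3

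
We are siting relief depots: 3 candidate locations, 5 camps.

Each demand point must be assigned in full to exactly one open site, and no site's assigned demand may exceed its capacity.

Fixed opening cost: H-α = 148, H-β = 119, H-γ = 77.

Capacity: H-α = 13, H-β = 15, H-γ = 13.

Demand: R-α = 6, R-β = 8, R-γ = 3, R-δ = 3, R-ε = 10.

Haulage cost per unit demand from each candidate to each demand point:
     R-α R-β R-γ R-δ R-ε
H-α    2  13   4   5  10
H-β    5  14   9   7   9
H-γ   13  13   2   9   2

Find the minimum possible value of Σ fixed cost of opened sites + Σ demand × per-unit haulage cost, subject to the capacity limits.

509

Open {H-α, H-β, H-γ}; cheapest assignment that respects the capacities:
  H-α (cap 13, load 9): R-α, R-δ — cost 6×2 + 3×5 = 27
  H-β (cap 15, load 8): R-β — cost 8×14 = 112
  H-γ (cap 13, load 13): R-γ, R-ε — cost 3×2 + 10×2 = 26
  Shipping 165, fixed 344 → total 509.
  Any other capacity-feasible assignment to {H-α, H-β, H-γ} ships for at least 165.
Total demand is 30 and no other set of sites has combined capacity ≥ 30, so {H-α, H-β, H-γ} is the only feasible choice of open sites. Minimum: 509.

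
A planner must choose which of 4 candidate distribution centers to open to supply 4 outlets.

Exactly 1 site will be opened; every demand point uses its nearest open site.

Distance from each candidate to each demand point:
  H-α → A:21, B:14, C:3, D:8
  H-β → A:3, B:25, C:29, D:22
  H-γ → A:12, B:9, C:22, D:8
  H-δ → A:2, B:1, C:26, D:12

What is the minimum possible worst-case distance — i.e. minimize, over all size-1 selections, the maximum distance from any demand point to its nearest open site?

21

Open {H-α}.
  Farthest demand point is A at distance 21 (to H-α); all others are ≤ 21.
With {H-γ} the worst case is 22.
With {H-δ} the worst case is 26.
No size-1 selection achieves below 21.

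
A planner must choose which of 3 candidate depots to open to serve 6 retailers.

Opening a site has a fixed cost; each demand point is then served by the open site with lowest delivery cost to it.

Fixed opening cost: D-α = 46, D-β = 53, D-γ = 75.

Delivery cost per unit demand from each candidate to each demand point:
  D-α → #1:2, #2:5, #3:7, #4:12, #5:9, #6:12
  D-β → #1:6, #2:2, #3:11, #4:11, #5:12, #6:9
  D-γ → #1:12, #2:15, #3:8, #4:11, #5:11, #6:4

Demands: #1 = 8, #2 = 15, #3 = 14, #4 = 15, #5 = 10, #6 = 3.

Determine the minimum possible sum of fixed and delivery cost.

525

Open {D-α, D-β}: assign each demand point to its cheapest open site.
  #1→D-α 8×2=16, #2→D-β 15×2=30, #3→D-α 14×7=98, #4→D-β 15×11=165, #5→D-α 10×9=90, #6→D-β 3×9=27
  delivery cost 426, fixed 99 → total 525.
Compare {D-α}: delivery cost 495 + fixed 46 = 541.
Compare {D-α, D-γ}: delivery cost 456 + fixed 121 = 577.
Compare {D-α, D-β, D-γ}: delivery cost 411 + fixed 174 = 585.
All other subsets cost ≥ 541. Minimum total cost: 525.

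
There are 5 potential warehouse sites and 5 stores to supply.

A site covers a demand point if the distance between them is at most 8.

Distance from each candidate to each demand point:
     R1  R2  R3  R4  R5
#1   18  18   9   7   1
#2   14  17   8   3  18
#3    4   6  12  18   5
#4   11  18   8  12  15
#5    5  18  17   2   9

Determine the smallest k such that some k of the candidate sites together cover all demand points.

2

Coverage sets (demand points within 8 of each site):
  #1: {R4, R5}
  #2: {R3, R4}
  #3: {R1, R2, R5}
  #4: {R3}
  #5: {R1, R4}
No single site covers all 5 demand points.
But {#2, #3} covers everything, so the minimum is 2.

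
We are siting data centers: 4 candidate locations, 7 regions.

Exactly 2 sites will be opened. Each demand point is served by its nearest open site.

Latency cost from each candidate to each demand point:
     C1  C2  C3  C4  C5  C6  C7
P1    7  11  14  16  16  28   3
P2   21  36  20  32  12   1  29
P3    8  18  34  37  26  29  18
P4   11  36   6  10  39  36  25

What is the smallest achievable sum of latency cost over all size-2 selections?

Open {P1, P2}.
  C1→P1 7, C2→P1 11, C3→P1 14, C4→P1 16, C5→P2 12, C6→P2 1, C7→P1 3  ⇒ total 64.
Compare {P1, P4}: total 81.
Compare {P1, P3}: total 95.
No size-2 selection does better; minimum is 64.

64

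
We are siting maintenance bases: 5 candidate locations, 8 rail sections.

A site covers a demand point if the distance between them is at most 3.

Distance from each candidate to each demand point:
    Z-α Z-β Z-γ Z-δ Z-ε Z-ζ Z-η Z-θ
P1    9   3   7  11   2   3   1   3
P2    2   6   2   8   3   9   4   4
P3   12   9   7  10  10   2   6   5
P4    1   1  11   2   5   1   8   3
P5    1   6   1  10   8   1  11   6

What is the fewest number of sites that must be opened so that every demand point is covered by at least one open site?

3

Coverage sets (demand points within 3 of each site):
  P1: {Z-β, Z-ε, Z-ζ, Z-η, Z-θ}
  P2: {Z-α, Z-γ, Z-ε}
  P3: {Z-ζ}
  P4: {Z-α, Z-β, Z-δ, Z-ζ, Z-θ}
  P5: {Z-α, Z-γ, Z-ζ}
No 2 sites suffice: every size-2 union leaves at least one demand point uncovered.
But {P1, P2, P4} covers everything, so the minimum is 3.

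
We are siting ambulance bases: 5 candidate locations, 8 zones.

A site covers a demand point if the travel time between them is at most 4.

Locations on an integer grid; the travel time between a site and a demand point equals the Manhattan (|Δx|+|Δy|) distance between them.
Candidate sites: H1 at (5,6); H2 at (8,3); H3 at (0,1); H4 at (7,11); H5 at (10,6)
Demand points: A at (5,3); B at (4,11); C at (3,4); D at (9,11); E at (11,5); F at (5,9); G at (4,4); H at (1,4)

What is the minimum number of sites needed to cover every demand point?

Coverage sets (demand points within 4 of each site):
  H1: {A, C, F, G}
  H2: {A}
  H3: {H}
  H4: {B, D, F}
  H5: {E}
No 3 sites suffice: every size-3 union leaves at least one demand point uncovered.
But {H1, H3, H4, H5} covers everything, so the minimum is 4.

4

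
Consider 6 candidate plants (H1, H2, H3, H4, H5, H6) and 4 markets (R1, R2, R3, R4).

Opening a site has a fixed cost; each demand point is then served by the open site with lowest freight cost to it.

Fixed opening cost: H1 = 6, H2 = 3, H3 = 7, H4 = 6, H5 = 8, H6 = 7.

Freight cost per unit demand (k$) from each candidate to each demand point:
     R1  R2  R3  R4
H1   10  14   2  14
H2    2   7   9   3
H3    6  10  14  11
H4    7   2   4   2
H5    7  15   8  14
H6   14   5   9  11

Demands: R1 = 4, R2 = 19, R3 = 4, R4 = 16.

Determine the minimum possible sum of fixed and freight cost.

Open {H1, H2, H4}: assign each demand point to its cheapest open site.
  R1→H2 4×2=8, R2→H4 19×2=38, R3→H1 4×2=8, R4→H4 16×2=32
  freight cost 86, fixed 15 → total 101.
Compare {H2, H4}: freight cost 94 + fixed 9 = 103.
Compare {H1, H2, H3, H4}: freight cost 86 + fixed 22 = 108.
Compare {H1, H2, H4, H6}: freight cost 86 + fixed 22 = 108.
All other subsets cost ≥ 103. Minimum total cost: 101.

101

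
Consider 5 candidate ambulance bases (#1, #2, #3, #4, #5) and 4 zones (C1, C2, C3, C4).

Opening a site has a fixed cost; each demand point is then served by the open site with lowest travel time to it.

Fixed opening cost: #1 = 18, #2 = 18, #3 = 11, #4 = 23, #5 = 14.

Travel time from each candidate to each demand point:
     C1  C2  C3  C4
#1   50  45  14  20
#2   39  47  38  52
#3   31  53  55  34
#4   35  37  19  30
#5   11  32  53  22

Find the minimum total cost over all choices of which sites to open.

109

Open {#1, #5}: assign each demand point to its cheapest open site.
  C1→#5 11, C2→#5 32, C3→#1 14, C4→#1 20
  travel time 77, fixed 32 → total 109.
Compare {#1, #3, #5}: travel time 77 + fixed 43 = 120.
Compare {#4, #5}: travel time 84 + fixed 37 = 121.
Compare {#1, #2, #5}: travel time 77 + fixed 50 = 127.
All other subsets cost ≥ 120. Minimum total cost: 109.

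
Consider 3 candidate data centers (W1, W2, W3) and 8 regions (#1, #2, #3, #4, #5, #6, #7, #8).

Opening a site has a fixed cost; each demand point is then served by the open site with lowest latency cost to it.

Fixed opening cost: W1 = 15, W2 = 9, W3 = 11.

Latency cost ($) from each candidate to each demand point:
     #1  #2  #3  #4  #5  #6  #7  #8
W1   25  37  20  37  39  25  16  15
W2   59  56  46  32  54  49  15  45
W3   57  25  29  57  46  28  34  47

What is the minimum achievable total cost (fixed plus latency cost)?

228

Open {W1, W3}: assign each demand point to its cheapest open site.
  #1→W1 25, #2→W3 25, #3→W1 20, #4→W1 37, #5→W1 39, #6→W1 25, #7→W1 16, #8→W1 15
  latency cost 202, fixed 26 → total 228.
Compare {W1}: latency cost 214 + fixed 15 = 229.
Compare {W1, W2, W3}: latency cost 196 + fixed 35 = 231.
Compare {W1, W2}: latency cost 208 + fixed 24 = 232.
All other subsets cost ≥ 229. Minimum total cost: 228.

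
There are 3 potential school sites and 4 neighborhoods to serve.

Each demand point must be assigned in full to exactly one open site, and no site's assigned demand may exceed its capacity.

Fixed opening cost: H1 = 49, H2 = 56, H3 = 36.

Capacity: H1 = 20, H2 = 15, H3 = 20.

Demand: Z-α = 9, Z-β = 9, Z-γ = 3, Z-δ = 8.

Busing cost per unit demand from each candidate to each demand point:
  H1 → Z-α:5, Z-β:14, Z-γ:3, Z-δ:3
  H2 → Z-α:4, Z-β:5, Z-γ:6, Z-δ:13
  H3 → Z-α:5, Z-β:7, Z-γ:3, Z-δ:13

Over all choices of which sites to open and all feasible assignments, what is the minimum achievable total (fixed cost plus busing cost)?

226

Open {H1, H3}; cheapest assignment that respects the capacities:
  H1 (cap 20, load 20): Z-α, Z-γ, Z-δ — cost 9×5 + 3×3 + 8×3 = 78
  H3 (cap 20, load 9): Z-β — cost 9×7 = 63
  Shipping 141, fixed 85 → total 226.
  Any other capacity-feasible assignment to {H1, H3} ships for at least 141.
Compare {H1, H2}: its best feasible assignment gives total 228.
Compare {H1, H2, H3}: its best feasible assignment gives total 264.
Every other set of open sites that can feasibly serve all demand totals ≥ 228 even under its best assignment. Minimum: 226.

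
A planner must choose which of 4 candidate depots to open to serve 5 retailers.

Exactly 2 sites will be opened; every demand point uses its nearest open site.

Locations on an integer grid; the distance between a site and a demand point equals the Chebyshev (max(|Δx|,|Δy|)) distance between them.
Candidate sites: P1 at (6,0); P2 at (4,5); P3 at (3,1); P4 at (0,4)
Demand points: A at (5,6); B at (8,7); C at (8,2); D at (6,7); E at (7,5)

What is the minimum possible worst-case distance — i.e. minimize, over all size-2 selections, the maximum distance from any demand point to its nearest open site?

Open {P1, P2}.
  Farthest demand point is B at distance 4 (to P2); all others are ≤ 4.
With {P2, P3} the worst case is 4.
With {P2, P4} the worst case is 4.
No size-2 selection achieves below 4.

4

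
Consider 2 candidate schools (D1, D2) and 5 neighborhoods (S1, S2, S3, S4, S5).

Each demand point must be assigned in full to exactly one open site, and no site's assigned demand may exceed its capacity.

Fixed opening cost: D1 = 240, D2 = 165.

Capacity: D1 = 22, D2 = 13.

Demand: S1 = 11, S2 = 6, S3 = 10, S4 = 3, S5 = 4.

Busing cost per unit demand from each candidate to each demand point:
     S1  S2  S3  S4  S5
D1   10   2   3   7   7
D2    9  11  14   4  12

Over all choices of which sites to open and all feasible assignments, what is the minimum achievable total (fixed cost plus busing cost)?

Open {D1, D2}; cheapest assignment that respects the capacities:
  D1 (cap 22, load 21): S1, S3 — cost 11×10 + 10×3 = 140
  D2 (cap 13, load 13): S2, S4, S5 — cost 6×11 + 3×4 + 4×12 = 126
  Shipping 266, fixed 405 → total 671.
  Any other capacity-feasible assignment to {D1, D2} ships for at least 266.
Total demand is 34 and no other set of sites has combined capacity ≥ 34, so {D1, D2} is the only feasible choice of open sites. Minimum: 671.

671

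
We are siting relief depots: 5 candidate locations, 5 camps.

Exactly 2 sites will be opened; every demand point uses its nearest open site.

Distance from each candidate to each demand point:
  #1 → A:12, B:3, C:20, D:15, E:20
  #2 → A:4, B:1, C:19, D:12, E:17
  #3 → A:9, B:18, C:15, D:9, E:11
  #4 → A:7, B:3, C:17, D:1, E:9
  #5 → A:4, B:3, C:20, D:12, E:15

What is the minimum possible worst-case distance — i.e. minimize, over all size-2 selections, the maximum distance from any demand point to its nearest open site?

Open {#1, #3}.
  Farthest demand point is C at distance 15 (to #3); all others are ≤ 15.
With {#2, #3} the worst case is 15.
With {#3, #4} the worst case is 15.
No size-2 selection achieves below 15.

15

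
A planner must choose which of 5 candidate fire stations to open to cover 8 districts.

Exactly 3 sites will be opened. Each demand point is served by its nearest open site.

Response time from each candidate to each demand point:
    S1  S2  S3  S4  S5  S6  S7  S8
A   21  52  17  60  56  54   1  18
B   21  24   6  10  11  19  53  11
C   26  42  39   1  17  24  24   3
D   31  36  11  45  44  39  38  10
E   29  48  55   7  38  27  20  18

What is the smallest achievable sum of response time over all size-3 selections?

Open {A, B, C}.
  S1→A 21, S2→B 24, S3→B 6, S4→C 1, S5→B 11, S6→B 19, S7→A 1, S8→C 3  ⇒ total 86.
Compare {A, B, E}: total 100.
Compare {A, B, D}: total 102.
No size-3 selection does better; minimum is 86.

86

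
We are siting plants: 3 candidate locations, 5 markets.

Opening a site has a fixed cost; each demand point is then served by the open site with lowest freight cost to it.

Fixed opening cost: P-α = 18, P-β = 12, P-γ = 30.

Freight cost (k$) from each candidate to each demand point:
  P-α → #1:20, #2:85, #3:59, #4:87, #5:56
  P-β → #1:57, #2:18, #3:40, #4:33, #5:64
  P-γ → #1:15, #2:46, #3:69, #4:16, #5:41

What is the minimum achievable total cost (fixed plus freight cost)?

Open {P-β, P-γ}: assign each demand point to its cheapest open site.
  #1→P-γ 15, #2→P-β 18, #3→P-β 40, #4→P-γ 16, #5→P-γ 41
  freight cost 130, fixed 42 → total 172.
Compare {P-α, P-β, P-γ}: freight cost 130 + fixed 60 = 190.
Compare {P-α, P-β}: freight cost 167 + fixed 30 = 197.
Compare {P-γ}: freight cost 187 + fixed 30 = 217.
All other subsets cost ≥ 190. Minimum total cost: 172.

172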